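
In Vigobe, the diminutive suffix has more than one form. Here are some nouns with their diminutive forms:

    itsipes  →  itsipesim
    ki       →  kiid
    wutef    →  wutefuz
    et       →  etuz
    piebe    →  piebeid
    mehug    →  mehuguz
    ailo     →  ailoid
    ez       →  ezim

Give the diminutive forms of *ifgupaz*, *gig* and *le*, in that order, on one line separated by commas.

The suffix is conditioned by the final sound: -im when the stem ends in a sibilant (*itsipes*, *ez*); -uz when the stem ends in a non-sibilant consonant (*wutef*, *et*, *mehug*); -id when the stem ends in a vowel (*ki*, *piebe*, *ailo*).
The final sound of *ifgupaz* is /z/, which is a sibilant, so the suffix is -im, giving *ifgupazim*.
*gig* — final sound /g/ (a non-sibilant consonant) → -uz → *giguz*.
*le* — final sound /e/ (a vowel) → -id → *leid*.

ifgupazim, giguz, leid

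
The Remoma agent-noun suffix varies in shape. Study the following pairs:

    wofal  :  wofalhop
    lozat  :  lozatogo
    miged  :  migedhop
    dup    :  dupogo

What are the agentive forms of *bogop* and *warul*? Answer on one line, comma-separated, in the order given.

bogopogo, warulhop

The pattern is voicing of the final consonant: -ogo when the stem ends in a voiceless consonant (*lozat*, *dup*); -hop when the stem ends in a voiced consonant (*wofal*, *miged*).
*bogop* — final consonant /p/ (voiceless) → -ogo → *bogopogo*.
Since the final consonant of *warul* is /l/ (voiced), it takes -hop, giving *warulhop*.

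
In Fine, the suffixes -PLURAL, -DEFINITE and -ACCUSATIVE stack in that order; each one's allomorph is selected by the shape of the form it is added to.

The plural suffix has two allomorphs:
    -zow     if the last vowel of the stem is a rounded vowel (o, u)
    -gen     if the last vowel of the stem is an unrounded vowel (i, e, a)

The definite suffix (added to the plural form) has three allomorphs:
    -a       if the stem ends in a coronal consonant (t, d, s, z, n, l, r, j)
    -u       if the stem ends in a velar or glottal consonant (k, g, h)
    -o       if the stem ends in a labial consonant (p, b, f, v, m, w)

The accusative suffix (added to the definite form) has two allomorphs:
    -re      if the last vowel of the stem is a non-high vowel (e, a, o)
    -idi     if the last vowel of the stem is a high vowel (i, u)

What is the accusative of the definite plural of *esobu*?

*esobu* — last vowel /u/ (a rounded vowel) → -zow → *esobuzow*.
The plural form *esobuzow* — final consonant /w/ (labial) → -o → *esobuzowo*.
The definite form *esobuzowo* — last vowel /o/ (a non-high vowel) → -re → *esobuzowore*.

esobuzowore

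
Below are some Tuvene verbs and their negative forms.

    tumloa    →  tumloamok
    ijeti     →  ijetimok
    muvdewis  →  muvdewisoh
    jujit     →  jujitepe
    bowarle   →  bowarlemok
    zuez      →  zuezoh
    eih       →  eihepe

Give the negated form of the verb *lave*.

The pattern is sibilance of the final sound: -oh when the stem ends in a sibilant (*muvdewis*, *zuez*); -epe when the stem ends in a non-sibilant consonant (*jujit*, *eih*); -mok when the stem ends in a vowel (*tumloa*, *ijeti*, *bowarle*).
The final sound of *lave* is /e/, which is a vowel, so the suffix is -mok, giving *lavemok*.

lavemok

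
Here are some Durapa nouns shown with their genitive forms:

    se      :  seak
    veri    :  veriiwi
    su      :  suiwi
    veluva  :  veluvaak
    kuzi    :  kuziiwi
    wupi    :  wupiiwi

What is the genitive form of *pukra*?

The suffix is conditioned by the last vowel: -iwi when the last vowel of the stem is a high vowel (*veri*, *su*, *kuzi*, *wupi*); -ak when the last vowel of the stem is a non-high vowel (*se*, *veluva*).
*pukra*: last vowel = /a/, a non-high vowel → -ak → *pukraak*.

pukraak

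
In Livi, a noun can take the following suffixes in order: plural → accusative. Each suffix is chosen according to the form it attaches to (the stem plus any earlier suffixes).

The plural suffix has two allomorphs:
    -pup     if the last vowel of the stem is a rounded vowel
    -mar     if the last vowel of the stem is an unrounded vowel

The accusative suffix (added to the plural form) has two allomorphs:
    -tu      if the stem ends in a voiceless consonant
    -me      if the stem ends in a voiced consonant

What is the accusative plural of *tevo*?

*tevo* — last vowel /o/ (a rounded vowel) → -pup → *tevopup*.
The plural form *tevopup*: final consonant = /p/, voiceless → -tu → *tevopuptu*.

tevopuptu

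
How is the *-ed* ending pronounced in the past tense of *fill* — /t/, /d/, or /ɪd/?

/d/

The stem *fill* ends in a voiced sound other than /d/.
The -ed suffix is realized as /ɪd/ after /t, d/; as /t/ after other voiceless consonants; and as /d/ after other voiced sounds.
So -ed on *fill* is pronounced /d/.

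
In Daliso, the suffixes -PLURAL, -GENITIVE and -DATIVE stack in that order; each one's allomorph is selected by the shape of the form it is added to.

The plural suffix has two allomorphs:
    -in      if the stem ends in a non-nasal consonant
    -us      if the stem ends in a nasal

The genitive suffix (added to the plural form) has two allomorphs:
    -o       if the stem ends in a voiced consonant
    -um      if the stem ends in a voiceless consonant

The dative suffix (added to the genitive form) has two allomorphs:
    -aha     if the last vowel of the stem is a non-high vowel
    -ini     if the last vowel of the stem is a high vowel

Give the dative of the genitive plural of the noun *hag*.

haginoaha

Since the final consonant of *hag* is /g/ (non-nasal), it takes -in, giving *hagin*.
The plural form *hagin* — final consonant /n/ (voiced) → -o → *hagino*.
The genitive form *hagino*: last vowel = /o/, a non-high vowel → -aha → *haginoaha*.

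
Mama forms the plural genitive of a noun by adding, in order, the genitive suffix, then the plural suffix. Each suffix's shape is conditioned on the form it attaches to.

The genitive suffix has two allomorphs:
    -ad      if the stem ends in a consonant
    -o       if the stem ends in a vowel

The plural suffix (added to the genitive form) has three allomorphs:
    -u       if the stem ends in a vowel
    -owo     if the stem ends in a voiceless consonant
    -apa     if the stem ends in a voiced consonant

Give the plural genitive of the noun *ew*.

*ew*: final sound = /w/, a consonant → -ad → *ewad*.
The final sound of the genitive form *ewad* is /d/, which is a voiced consonant, so the plural suffix is -apa, giving *ewadapa*.

ewadapa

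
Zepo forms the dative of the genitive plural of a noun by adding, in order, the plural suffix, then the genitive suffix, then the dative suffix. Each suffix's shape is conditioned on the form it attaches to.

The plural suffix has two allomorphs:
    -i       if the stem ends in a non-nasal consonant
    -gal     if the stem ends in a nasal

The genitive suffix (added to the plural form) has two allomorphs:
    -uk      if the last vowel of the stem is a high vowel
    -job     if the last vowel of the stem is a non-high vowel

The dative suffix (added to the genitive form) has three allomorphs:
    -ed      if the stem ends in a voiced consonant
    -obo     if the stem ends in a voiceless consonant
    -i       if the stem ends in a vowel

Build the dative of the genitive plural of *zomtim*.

The final consonant of *zomtim* is /m/, which is a nasal, so the plural suffix is -gal, giving *zomtimgal*.
The plural form *zomtimgal*: last vowel = /a/, a non-high vowel → -job → *zomtimgaljob*.
The final sound of the genitive form *zomtimgaljob* is /b/, which is a voiced consonant, so the dative suffix is -ed, giving *zomtimgaljobed*.

zomtimgaljobed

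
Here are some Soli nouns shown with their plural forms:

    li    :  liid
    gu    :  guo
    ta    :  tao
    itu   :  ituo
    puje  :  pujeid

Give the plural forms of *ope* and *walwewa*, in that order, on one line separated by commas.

The pattern is front/back vowel harmony: -id when the last vowel of the stem is a front vowel (*li*, *puje*); -o when the last vowel of the stem is a back vowel (*gu*, *ta*, *itu*).
Since the last vowel of *ope* is /e/ (a front vowel), it takes -id, giving *opeid*.
Since the last vowel of *walwewa* is /a/ (a back vowel), it takes -o, giving *walwewao*.

opeid, walwewao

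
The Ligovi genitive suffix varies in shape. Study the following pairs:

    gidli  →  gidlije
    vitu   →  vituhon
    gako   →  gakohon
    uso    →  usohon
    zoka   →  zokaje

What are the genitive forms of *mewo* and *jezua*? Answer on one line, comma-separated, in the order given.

Looking at the last vowel of each stem: -hon when the last vowel of the stem is a rounded vowel (*vitu*, *gako*, *uso*); -je when the last vowel of the stem is an unrounded vowel (*gidli*, *zoka*).
*mewo* — last vowel /o/ (a rounded vowel) → -hon → *mewohon*.
Since the last vowel of *jezua* is /a/ (an unrounded vowel), it takes -je, giving *jezuaje*.

mewohon, jezuaje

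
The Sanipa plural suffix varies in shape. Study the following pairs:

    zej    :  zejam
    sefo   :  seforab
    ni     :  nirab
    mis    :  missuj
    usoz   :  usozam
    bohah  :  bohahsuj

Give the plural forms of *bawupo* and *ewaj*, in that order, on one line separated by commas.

bawuporab, ewajam

The pattern is voicing of the final sound: -suj when the stem ends in a voiceless consonant (*mis*, *bohah*); -am when the stem ends in a voiced consonant (*zej*, *usoz*); -rab when the stem ends in a vowel (*sefo*, *ni*).
*bawupo* — final sound /o/ (a vowel) → -rab → *bawuporab*.
The final sound of *ewaj* is /j/, which is a voiced consonant, so the suffix is -am, giving *ewajam*.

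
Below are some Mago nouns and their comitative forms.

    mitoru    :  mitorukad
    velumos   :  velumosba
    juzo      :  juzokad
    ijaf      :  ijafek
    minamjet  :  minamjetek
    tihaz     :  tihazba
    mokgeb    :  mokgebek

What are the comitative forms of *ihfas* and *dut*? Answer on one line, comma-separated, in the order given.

The suffix is conditioned by the final sound: -ba when the stem ends in a sibilant (*velumos*, *tihaz*); -ek when the stem ends in a non-sibilant consonant (*ijaf*, *minamjet*, *mokgeb*); -kad when the stem ends in a vowel (*mitoru*, *juzo*).
*ihfas* — final sound /s/ (a sibilant) → -ba → *ihfasba*.
The final sound of *dut* is /t/, which is a non-sibilant consonant, so the suffix is -ek, giving *dutek*.

ihfasba, dutek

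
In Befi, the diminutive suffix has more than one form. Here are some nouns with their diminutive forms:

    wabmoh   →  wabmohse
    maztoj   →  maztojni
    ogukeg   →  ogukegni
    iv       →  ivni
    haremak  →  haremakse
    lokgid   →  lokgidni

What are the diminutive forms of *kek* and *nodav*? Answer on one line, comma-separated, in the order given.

kekse, nodavni

Looking at the final consonant of each stem: -se when the stem ends in a voiceless consonant (*wabmoh*, *haremak*); -ni when the stem ends in a voiced consonant (*maztoj*, *ogukeg*, *iv*, *lokgid*).
The final consonant of *kek* is /k/, which is voiceless, so the suffix is -se, giving *kekse*.
*nodav*: final consonant = /v/, voiced → -ni → *nodavni*.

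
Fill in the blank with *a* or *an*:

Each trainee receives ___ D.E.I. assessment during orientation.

a

The indefinite article is chosen by the initial *sound* of the following word, not its spelling.
The initialism *D.E.I.* is read letter by letter; the first letter, D, is pronounced /diː/, which begins with a consonant sound.
So the article is *a*: Each trainee receives a D.E.I. assessment during orientation.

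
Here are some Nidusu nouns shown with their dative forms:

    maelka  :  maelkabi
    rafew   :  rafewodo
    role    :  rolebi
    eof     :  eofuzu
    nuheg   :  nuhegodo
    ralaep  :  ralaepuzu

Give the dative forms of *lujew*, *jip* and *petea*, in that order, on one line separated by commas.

Looking at the final sound of each stem: -uzu when the stem ends in a voiceless consonant (*eof*, *ralaep*); -odo when the stem ends in a voiced consonant (*rafew*, *nuheg*); -bi when the stem ends in a vowel (*maelka*, *role*).
Since the final sound of *lujew* is /w/ (a voiced consonant), it takes -odo, giving *lujewodo*.
Since the final sound of *jip* is /p/ (a voiceless consonant), it takes -uzu, giving *jipuzu*.
Since the final sound of *petea* is /a/ (a vowel), it takes -bi, giving *peteabi*.

lujewodo, jipuzu, peteabi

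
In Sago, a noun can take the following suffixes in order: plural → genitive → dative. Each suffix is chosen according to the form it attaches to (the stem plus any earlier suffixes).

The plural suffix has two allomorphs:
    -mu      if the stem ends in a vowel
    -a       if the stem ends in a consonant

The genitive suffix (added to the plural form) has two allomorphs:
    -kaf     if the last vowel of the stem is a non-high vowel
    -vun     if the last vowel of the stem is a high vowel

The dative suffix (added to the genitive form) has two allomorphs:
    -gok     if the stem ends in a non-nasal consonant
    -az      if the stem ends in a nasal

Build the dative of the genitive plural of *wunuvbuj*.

wunuvbujakafgok

The final sound of *wunuvbuj* is /j/, which is a consonant, so the plural suffix is -a, giving *wunuvbuja*.
The last vowel of the plural form *wunuvbuja* is /a/, which is a non-high vowel, so the genitive suffix is -kaf, giving *wunuvbujakaf*.
Since the final consonant of the genitive form *wunuvbujakaf* is /f/ (non-nasal), it takes -gok, giving *wunuvbujakafgok*.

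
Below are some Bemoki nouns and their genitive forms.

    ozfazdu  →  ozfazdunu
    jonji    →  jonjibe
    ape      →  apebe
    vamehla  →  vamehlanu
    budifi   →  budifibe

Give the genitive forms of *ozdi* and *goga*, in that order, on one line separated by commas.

ozdibe, goganu

Looking at the last vowel of each stem: -be when the last vowel of the stem is a front vowel (*jonji*, *ape*, *budifi*); -nu when the last vowel of the stem is a back vowel (*ozfazdu*, *vamehla*).
Since the last vowel of *ozdi* is /i/ (a front vowel), it takes -be, giving *ozdibe*.
The last vowel of *goga* is /a/, which is a back vowel, so the suffix is -nu, giving *goganu*.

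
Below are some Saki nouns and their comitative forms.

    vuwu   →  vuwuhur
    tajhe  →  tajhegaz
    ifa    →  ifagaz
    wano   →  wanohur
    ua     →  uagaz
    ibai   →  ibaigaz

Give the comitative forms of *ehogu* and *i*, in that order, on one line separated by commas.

ehoguhur, igaz

The alternation tracks the last vowel of the stem — -hur when the last vowel of the stem is a rounded vowel (*vuwu*, *wano*); -gaz when the last vowel of the stem is an unrounded vowel (*tajhe*, *ifa*, *ua*, *ibai*).
*ehogu*: last vowel = /u/, a rounded vowel → -hur → *ehoguhur*.
Since the last vowel of *i* is /i/ (an unrounded vowel), it takes -gaz, giving *igaz*.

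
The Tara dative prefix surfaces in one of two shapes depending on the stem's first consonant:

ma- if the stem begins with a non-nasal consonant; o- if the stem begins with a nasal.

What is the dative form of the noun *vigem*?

*vigem*: first consonant = /v/, non-nasal → ma- → *mavigem*.

mavigem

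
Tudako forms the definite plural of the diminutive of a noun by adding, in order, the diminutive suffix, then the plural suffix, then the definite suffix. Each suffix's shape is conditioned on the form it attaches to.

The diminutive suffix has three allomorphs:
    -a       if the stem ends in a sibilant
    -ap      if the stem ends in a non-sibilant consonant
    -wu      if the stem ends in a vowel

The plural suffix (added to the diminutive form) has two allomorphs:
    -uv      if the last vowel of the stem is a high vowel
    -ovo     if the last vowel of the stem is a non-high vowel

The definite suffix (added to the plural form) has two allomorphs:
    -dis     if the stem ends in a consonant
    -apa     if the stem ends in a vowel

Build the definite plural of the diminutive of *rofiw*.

*rofiw*: final sound = /w/, a non-sibilant consonant → -ap → *rofiwap*.
The last vowel of the diminutive form *rofiwap* is /a/, which is a non-high vowel, so the plural suffix is -ovo, giving *rofiwapovo*.
The plural form *rofiwapovo*: final sound = /o/, a vowel → -apa → *rofiwapovoapa*.

rofiwapovoapa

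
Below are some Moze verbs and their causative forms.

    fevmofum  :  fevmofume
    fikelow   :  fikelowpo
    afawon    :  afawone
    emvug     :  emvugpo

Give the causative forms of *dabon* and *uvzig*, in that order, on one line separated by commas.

Looking at the final consonant of each stem: -e when the stem ends in a nasal (*fevmofum*, *afawon*); -po when the stem ends in a non-nasal consonant (*fikelow*, *emvug*).
*dabon*: final consonant = /n/, a nasal → -e → *dabone*.
Since the final consonant of *uvzig* is /g/ (non-nasal), it takes -po, giving *uvzigpo*.

dabone, uvzigpo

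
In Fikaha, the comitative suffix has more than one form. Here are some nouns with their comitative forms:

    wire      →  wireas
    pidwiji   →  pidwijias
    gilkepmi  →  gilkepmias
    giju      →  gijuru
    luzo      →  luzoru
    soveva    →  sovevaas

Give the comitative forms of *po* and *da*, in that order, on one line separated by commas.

The pattern is rounding harmony: -ru when the last vowel of the stem is a rounded vowel (*giju*, *luzo*); -as when the last vowel of the stem is an unrounded vowel (*wire*, *pidwiji*, *gilkepmi*, *soveva*).
The last vowel of *po* is /o/, which is a rounded vowel, so the suffix is -ru, giving *poru*.
Since the last vowel of *da* is /a/ (an unrounded vowel), it takes -as, giving *daas*.

poru, daas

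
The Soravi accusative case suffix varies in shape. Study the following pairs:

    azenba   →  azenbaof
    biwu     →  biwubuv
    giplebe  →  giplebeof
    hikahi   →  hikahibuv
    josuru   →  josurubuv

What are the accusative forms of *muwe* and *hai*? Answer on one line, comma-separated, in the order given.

Looking at the last vowel of each stem: -buv when the last vowel of the stem is a high vowel (*biwu*, *hikahi*, *josuru*); -of when the last vowel of the stem is a non-high vowel (*azenba*, *giplebe*).
*muwe* — last vowel /e/ (a non-high vowel) → -of → *muweof*.
Since the last vowel of *hai* is /i/ (a high vowel), it takes -buv, giving *haibuv*.

muweof, haibuv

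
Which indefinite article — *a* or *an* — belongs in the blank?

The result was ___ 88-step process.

an

The indefinite article is chosen by the initial *sound* of the following word, not its spelling.
The number *88* is spoken "eighty-…", beginning with /ˈeɪti/ — a vowel sound.
So the article is *an*: The result was an 88-step process.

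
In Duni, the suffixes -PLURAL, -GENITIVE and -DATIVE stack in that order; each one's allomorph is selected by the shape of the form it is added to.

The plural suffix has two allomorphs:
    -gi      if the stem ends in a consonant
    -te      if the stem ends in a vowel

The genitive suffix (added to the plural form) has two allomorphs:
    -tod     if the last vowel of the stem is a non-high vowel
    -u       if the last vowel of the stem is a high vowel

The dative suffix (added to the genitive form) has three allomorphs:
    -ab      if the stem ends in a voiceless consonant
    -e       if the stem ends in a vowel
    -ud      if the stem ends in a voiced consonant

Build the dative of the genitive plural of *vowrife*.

vowrifetetodud

Since the final sound of *vowrife* is /e/ (a vowel), it takes -te, giving *vowrifete*.
The plural form *vowrifete* — last vowel /e/ (a non-high vowel) → -tod → *vowrifetetod*.
The genitive form *vowrifetetod* — final sound /d/ (a voiced consonant) → -ud → *vowrifetetodud*.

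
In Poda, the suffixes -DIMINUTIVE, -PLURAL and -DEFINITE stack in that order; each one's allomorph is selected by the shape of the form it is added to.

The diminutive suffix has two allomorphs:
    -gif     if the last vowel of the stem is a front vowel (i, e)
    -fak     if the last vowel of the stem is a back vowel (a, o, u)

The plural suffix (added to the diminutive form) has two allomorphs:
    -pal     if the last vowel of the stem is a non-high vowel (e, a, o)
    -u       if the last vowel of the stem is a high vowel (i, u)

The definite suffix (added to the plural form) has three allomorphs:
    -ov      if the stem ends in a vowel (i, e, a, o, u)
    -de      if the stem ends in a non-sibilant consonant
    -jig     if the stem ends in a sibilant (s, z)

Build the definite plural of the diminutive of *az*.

*az*: last vowel = /a/, a back vowel → -fak → *azfak*.
The diminutive form *azfak* — last vowel /a/ (a non-high vowel) → -pal → *azfakpal*.
The plural form *azfakpal* — final sound /l/ (a non-sibilant consonant) → -de → *azfakpalde*.

azfakpalde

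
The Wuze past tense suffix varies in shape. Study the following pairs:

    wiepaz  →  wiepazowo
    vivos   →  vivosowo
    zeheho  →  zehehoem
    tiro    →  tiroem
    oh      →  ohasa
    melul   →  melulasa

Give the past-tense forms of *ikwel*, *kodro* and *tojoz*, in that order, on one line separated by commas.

The alternation tracks the final sound of the stem — -owo when the stem ends in a sibilant (*wiepaz*, *vivos*); -asa when the stem ends in a non-sibilant consonant (*oh*, *melul*); -em when the stem ends in a vowel (*zeheho*, *tiro*).
*ikwel*: final sound = /l/, a non-sibilant consonant → -asa → *ikwelasa*.
*kodro*: final sound = /o/, a vowel → -em → *kodroem*.
*tojoz* — final sound /z/ (a sibilant) → -owo → *tojozowo*.

ikwelasa, kodroem, tojozowo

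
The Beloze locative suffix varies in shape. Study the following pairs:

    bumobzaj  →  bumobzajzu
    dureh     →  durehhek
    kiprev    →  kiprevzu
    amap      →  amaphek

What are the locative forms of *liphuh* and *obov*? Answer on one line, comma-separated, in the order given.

The pattern is voicing of the final consonant: -hek when the stem ends in a voiceless consonant (*dureh*, *amap*); -zu when the stem ends in a voiced consonant (*bumobzaj*, *kiprev*).
Since the final consonant of *liphuh* is /h/ (voiceless), it takes -hek, giving *liphuhhek*.
*obov* — final consonant /v/ (voiced) → -zu → *obovzu*.

liphuhhek, obovzu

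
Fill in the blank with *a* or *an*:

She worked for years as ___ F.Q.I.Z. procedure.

an

The indefinite article is chosen by the initial *sound* of the following word, not its spelling.
The initialism *F.Q.I.Z.* is read letter by letter; the first letter, F, is pronounced /ɛf/, which begins with a vowel sound.
So the article is *an*: She worked for years as an F.Q.I.Z. procedure.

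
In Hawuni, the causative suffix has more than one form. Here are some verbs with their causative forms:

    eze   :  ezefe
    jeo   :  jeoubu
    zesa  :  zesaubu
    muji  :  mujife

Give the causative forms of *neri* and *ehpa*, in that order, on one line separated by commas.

Looking at the last vowel of each stem: -fe when the last vowel of the stem is a front vowel (*eze*, *muji*); -ubu when the last vowel of the stem is a back vowel (*jeo*, *zesa*).
Since the last vowel of *neri* is /i/ (a front vowel), it takes -fe, giving *nerife*.
*ehpa* — last vowel /a/ (a back vowel) → -ubu → *ehpaubu*.

nerife, ehpaubu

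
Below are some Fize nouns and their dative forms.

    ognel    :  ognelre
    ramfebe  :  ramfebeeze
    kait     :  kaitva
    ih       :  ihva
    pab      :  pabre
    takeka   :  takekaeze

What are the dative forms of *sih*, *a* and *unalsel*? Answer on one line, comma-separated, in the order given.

Looking at the final sound of each stem: -va when the stem ends in a voiceless consonant (*kait*, *ih*); -re when the stem ends in a voiced consonant (*ognel*, *pab*); -eze when the stem ends in a vowel (*ramfebe*, *takeka*).
Since the final sound of *sih* is /h/ (a voiceless consonant), it takes -va, giving *sihva*.
*a*: final sound = /a/, a vowel → -eze → *aeze*.
The final sound of *unalsel* is /l/, which is a voiced consonant, so the suffix is -re, giving *unalselre*.

sihva, aeze, unalselre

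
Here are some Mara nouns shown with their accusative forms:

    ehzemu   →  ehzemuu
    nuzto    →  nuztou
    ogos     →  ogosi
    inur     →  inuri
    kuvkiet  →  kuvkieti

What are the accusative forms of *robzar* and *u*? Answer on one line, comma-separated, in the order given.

robzari, uu

The alternation tracks the final sound of the stem — -i when the stem ends in a consonant (*ogos*, *inur*, *kuvkiet*); -u when the stem ends in a vowel (*ehzemu*, *nuzto*).
Since the final sound of *robzar* is /r/ (a consonant), it takes -i, giving *robzari*.
*u*: final sound = /u/, a vowel → -u → *uu*.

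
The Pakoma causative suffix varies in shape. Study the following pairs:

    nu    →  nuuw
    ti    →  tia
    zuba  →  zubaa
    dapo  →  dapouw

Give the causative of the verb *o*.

Looking at the last vowel of each stem: -uw when the last vowel of the stem is a rounded vowel (*nu*, *dapo*); -a when the last vowel of the stem is an unrounded vowel (*ti*, *zuba*).
*o*: last vowel = /o/, a rounded vowel → -uw → *ouw*.

ouw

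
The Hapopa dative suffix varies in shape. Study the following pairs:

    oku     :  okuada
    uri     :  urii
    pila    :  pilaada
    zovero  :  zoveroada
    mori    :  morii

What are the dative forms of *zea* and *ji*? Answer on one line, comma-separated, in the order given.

The suffix is conditioned by the last vowel: -i when the last vowel of the stem is a front vowel (*uri*, *mori*); -ada when the last vowel of the stem is a back vowel (*oku*, *pila*, *zovero*).
*zea*: last vowel = /a/, a back vowel → -ada → *zeaada*.
*ji* — last vowel /i/ (a front vowel) → -i → *jii*.

zeaada, jii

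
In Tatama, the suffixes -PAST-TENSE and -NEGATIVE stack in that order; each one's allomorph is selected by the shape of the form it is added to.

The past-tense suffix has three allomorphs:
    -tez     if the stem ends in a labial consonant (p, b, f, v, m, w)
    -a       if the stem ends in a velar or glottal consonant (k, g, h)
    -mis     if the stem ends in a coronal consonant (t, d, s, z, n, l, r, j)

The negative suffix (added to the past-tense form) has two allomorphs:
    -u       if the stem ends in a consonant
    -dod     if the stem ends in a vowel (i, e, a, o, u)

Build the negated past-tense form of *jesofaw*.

The final consonant of *jesofaw* is /w/, which is labial, so the past-tense suffix is -tez, giving *jesofawtez*.
The final sound of the past-tense form *jesofawtez* is /z/, which is a consonant, so the negative suffix is -u, giving *jesofawtezu*.

jesofawtezu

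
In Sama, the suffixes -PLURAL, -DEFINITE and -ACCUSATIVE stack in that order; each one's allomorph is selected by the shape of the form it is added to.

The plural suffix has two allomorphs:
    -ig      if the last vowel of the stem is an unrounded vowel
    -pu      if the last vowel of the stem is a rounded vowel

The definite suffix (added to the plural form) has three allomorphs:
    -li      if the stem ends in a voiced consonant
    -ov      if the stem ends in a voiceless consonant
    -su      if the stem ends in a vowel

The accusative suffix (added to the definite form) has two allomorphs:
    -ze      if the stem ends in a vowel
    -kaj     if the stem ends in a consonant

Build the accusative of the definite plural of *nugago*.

nugagopusuze

*nugago* — last vowel /o/ (a rounded vowel) → -pu → *nugagopu*.
The final sound of the plural form *nugagopu* is /u/, which is a vowel, so the definite suffix is -su, giving *nugagopusu*.
The definite form *nugagopusu*: final sound = /u/, a vowel → -ze → *nugagopusuze*.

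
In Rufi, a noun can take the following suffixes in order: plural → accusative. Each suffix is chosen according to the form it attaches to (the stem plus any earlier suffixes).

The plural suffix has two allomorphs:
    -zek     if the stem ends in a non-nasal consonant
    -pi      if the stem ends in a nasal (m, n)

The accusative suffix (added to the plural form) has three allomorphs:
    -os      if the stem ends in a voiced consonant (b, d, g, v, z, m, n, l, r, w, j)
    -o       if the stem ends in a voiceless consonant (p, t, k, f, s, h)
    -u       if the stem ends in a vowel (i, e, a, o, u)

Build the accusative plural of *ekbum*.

ekbumpiu

*ekbum* — final consonant /m/ (a nasal) → -pi → *ekbumpi*.
Since the final sound of the plural form *ekbumpi* is /i/ (a vowel), it takes -u, giving *ekbumpiu*.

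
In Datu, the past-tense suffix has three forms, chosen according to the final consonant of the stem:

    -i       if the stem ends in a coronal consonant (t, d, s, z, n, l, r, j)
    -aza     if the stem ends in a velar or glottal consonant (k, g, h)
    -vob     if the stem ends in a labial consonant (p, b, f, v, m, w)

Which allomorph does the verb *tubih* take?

-aza

*tubih*: final consonant = /h/, velar/glottal → -aza.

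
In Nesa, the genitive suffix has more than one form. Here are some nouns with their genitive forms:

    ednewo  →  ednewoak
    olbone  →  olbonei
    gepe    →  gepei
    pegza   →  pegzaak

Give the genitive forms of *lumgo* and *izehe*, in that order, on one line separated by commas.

lumgoak, izehei

The alternation tracks the last vowel of the stem — -i when the last vowel of the stem is a front vowel (*olbone*, *gepe*); -ak when the last vowel of the stem is a back vowel (*ednewo*, *pegza*).
The last vowel of *lumgo* is /o/, which is a back vowel, so the suffix is -ak, giving *lumgoak*.
*izehe* — last vowel /e/ (a front vowel) → -i → *izehei*.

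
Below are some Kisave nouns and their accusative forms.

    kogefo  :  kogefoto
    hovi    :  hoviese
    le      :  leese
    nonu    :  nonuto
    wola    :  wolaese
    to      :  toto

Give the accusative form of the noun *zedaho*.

The pattern is rounding harmony: -to when the last vowel of the stem is a rounded vowel (*kogefo*, *nonu*, *to*); -ese when the last vowel of the stem is an unrounded vowel (*hovi*, *le*, *wola*).
*zedaho* — last vowel /o/ (a rounded vowel) → -to → *zedahoto*.

zedahoto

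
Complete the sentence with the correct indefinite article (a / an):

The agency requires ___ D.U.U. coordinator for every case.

The indefinite article is chosen by the initial *sound* of the following word, not its spelling.
The initialism *D.U.U.* is read letter by letter; the first letter, D, is pronounced /diː/, which begins with a consonant sound.
So the article is *a*: The agency requires a D.U.U. coordinator for every case.

a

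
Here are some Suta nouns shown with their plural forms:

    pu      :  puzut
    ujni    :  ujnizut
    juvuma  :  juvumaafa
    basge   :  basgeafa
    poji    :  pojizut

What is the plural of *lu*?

The pattern is height harmony: -zut when the last vowel of the stem is a high vowel (*pu*, *ujni*, *poji*); -afa when the last vowel of the stem is a non-high vowel (*juvuma*, *basge*).
Since the last vowel of *lu* is /u/ (a high vowel), it takes -zut, giving *luzut*.

luzut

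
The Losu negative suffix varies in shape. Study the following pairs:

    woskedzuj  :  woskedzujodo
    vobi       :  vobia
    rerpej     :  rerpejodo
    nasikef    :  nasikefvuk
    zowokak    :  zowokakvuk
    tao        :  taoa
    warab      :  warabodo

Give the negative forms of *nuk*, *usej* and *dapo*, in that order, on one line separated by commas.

nukvuk, usejodo, dapoa

The alternation tracks the final sound of the stem — -vuk when the stem ends in a voiceless consonant (*nasikef*, *zowokak*); -odo when the stem ends in a voiced consonant (*woskedzuj*, *rerpej*, *warab*); -a when the stem ends in a vowel (*vobi*, *tao*).
Since the final sound of *nuk* is /k/ (a voiceless consonant), it takes -vuk, giving *nukvuk*.
*usej* — final sound /j/ (a voiced consonant) → -odo → *usejodo*.
Since the final sound of *dapo* is /o/ (a vowel), it takes -a, giving *dapoa*.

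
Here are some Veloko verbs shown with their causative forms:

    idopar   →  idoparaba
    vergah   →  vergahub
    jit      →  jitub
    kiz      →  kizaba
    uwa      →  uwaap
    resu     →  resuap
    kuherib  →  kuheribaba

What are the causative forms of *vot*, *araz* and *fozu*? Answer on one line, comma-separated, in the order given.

votub, arazaba, fozuap

The suffix is conditioned by the final sound: -ub when the stem ends in a voiceless consonant (*vergah*, *jit*); -aba when the stem ends in a voiced consonant (*idopar*, *kiz*, *kuherib*); -ap when the stem ends in a vowel (*uwa*, *resu*).
Since the final sound of *vot* is /t/ (a voiceless consonant), it takes -ub, giving *votub*.
The final sound of *araz* is /z/, which is a voiced consonant, so the suffix is -aba, giving *arazaba*.
The final sound of *fozu* is /u/, which is a vowel, so the suffix is -ap, giving *fozuap*.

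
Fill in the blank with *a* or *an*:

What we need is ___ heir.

The indefinite article is chosen by the initial *sound* of the following word, not its spelling.
*heir* begins with the sound /ɛ/ (silent h) — a vowel sound.
So the article is *an*: What we need is an heir.

an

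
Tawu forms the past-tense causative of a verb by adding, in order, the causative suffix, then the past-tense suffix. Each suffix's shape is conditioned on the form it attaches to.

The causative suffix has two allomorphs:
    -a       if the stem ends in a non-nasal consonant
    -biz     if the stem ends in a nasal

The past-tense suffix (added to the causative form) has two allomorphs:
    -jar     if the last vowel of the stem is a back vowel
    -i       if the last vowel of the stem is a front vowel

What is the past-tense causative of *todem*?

todembizi

*todem* — final consonant /m/ (a nasal) → -biz → *todembiz*.
The causative form *todembiz* — last vowel /i/ (a front vowel) → -i → *todembizi*.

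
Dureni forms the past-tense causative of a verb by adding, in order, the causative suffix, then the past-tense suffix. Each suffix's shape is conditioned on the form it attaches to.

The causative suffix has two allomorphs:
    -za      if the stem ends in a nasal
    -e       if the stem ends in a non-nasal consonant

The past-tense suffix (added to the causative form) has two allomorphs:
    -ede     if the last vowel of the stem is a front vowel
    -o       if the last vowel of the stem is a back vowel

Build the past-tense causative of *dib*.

*dib*: final consonant = /b/, non-nasal → -e → *dibe*.
The causative form *dibe* — last vowel /e/ (a front vowel) → -ede → *dibeede*.

dibeede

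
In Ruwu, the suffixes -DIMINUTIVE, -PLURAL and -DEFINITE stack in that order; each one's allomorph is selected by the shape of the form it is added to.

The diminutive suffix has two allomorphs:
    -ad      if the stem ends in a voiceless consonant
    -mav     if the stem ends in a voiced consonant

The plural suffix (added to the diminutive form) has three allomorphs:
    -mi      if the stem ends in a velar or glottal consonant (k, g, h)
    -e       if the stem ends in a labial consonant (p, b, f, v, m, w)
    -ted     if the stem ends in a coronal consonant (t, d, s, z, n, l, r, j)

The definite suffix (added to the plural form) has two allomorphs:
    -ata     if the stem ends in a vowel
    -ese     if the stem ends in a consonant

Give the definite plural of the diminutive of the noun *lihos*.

lihosadtedese

Since the final consonant of *lihos* is /s/ (voiceless), it takes -ad, giving *lihosad*.
The diminutive form *lihosad* — final consonant /d/ (coronal) → -ted → *lihosadted*.
The final sound of the plural form *lihosadted* is /d/, which is a consonant, so the definite suffix is -ese, giving *lihosadtedese*.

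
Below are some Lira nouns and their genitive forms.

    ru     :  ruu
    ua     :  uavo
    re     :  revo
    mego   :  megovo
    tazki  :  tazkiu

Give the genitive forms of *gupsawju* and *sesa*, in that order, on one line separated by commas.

gupsawjuu, sesavo

The pattern is height harmony: -u when the last vowel of the stem is a high vowel (*ru*, *tazki*); -vo when the last vowel of the stem is a non-high vowel (*ua*, *re*, *mego*).
*gupsawju* — last vowel /u/ (a high vowel) → -u → *gupsawjuu*.
*sesa* — last vowel /a/ (a non-high vowel) → -vo → *sesavo*.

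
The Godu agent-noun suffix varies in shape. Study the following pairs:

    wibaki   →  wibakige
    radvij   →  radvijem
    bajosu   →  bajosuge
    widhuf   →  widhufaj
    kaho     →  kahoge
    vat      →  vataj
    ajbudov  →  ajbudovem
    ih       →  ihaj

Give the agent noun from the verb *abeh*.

abehaj

Looking at the final sound of each stem: -aj when the stem ends in a voiceless consonant (*widhuf*, *vat*, *ih*); -em when the stem ends in a voiced consonant (*radvij*, *ajbudov*); -ge when the stem ends in a vowel (*wibaki*, *bajosu*, *kaho*).
The final sound of *abeh* is /h/, which is a voiceless consonant, so the suffix is -aj, giving *abehaj*.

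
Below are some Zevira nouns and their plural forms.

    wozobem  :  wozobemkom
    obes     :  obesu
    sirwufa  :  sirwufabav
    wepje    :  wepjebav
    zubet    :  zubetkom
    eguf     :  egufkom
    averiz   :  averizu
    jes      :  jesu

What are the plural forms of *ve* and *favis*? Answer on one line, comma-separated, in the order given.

vebav, favisu

Looking at the final sound of each stem: -u when the stem ends in a sibilant (*obes*, *averiz*, *jes*); -kom when the stem ends in a non-sibilant consonant (*wozobem*, *zubet*, *eguf*); -bav when the stem ends in a vowel (*sirwufa*, *wepje*).
*ve* — final sound /e/ (a vowel) → -bav → *vebav*.
*favis* — final sound /s/ (a sibilant) → -u → *favisu*.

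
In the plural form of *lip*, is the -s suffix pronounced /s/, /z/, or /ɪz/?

/s/

The stem *lip* ends in a voiceless non-sibilant consonant.
The plural suffix surfaces as /ɪz/ after sibilants, /s/ after other voiceless consonants, and /z/ after other voiced sounds.
So the plural -s on *lip* is pronounced /s/.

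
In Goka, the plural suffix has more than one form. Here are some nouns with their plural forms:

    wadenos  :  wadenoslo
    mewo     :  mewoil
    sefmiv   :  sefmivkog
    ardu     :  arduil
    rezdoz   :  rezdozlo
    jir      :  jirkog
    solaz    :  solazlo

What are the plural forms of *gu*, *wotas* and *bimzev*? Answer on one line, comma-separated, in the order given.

guil, wotaslo, bimzevkog

Looking at the final sound of each stem: -lo when the stem ends in a sibilant (*wadenos*, *rezdoz*, *solaz*); -kog when the stem ends in a non-sibilant consonant (*sefmiv*, *jir*); -il when the stem ends in a vowel (*mewo*, *ardu*).
*gu* — final sound /u/ (a vowel) → -il → *guil*.
*wotas*: final sound = /s/, a sibilant → -lo → *wotaslo*.
The final sound of *bimzev* is /v/, which is a non-sibilant consonant, so the suffix is -kog, giving *bimzevkog*.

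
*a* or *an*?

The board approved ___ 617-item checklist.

a

The indefinite article is chosen by the initial *sound* of the following word, not its spelling.
The number *617* is spoken "six hundred …", beginning with /sɪks/ — a consonant sound.
So the article is *a*: The board approved a 617-item checklist.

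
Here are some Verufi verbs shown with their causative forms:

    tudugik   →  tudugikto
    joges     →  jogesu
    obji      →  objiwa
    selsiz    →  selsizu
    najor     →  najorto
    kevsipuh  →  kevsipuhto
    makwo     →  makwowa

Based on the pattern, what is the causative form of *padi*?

padiwa

The alternation tracks the final sound of the stem — -u when the stem ends in a sibilant (*joges*, *selsiz*); -to when the stem ends in a non-sibilant consonant (*tudugik*, *najor*, *kevsipuh*); -wa when the stem ends in a vowel (*obji*, *makwo*).
Since the final sound of *padi* is /i/ (a vowel), it takes -wa, giving *padiwa*.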